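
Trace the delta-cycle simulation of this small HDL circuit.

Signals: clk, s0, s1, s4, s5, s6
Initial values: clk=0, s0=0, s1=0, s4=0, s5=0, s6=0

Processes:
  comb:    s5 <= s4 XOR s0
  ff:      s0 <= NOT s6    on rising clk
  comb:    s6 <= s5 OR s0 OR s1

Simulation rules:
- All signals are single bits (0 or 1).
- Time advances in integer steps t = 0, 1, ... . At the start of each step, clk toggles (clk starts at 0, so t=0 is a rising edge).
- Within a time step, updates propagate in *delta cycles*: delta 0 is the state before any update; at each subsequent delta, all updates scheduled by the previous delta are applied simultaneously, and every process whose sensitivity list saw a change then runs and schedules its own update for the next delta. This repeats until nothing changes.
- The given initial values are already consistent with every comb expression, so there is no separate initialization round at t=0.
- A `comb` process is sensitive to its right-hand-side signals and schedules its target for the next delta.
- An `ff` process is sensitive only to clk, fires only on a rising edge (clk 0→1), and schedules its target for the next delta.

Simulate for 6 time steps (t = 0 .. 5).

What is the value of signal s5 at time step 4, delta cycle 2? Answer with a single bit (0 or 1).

0

t=0 Δ0: s0=0 s1=0 s5=0 clk=0 s4=0 s6=0
  Δ1: clk:0→1
  Δ2: s0:0→1
  Δ3: s5:0→1, s6:0→1
  (3Δ to stable)
t=1 Δ0: s0=1 s1=0 s5=1 clk=1 s4=0 s6=1
  Δ1: clk:1→0
  (1Δ to stable)
t=2 Δ0: s0=1 s1=0 s5=1 clk=0 s4=0 s6=1
  Δ1: clk:0→1
  Δ2: s0:1→0
  Δ3: s5:1→0
  Δ4: s6:1→0
  (4Δ to stable)
t=3 Δ0: s0=0 s1=0 s5=0 clk=1 s4=0 s6=0
  Δ1: clk:1→0
  (1Δ to stable)
t=4 Δ0: s0=0 s1=0 s5=0 clk=0 s4=0 s6=0
  Δ1: clk:0→1
  Δ2: s0:0→1
  Δ3: s5:0→1, s6:0→1
  (3Δ to stable)
t=5 Δ0: s0=1 s1=0 s5=1 clk=1 s4=0 s6=1
  Δ1: clk:1→0
  (1Δ to stable)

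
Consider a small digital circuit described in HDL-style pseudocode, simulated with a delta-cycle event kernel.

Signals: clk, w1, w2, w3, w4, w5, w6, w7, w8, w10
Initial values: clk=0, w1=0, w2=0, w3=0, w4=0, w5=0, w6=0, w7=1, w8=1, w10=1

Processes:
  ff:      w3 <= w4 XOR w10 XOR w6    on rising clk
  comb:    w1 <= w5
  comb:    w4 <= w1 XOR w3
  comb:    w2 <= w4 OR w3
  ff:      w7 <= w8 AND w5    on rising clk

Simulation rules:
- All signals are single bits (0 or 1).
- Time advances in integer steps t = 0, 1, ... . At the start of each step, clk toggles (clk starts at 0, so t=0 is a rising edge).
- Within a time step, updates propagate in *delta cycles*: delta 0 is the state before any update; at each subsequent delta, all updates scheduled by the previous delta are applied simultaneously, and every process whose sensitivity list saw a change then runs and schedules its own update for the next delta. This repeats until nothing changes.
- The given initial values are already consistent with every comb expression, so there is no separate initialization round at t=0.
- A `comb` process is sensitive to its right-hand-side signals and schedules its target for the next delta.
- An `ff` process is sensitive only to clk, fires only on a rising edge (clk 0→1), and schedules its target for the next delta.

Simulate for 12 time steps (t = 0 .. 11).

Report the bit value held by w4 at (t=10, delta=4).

0

t0.Δ0 w4=0 clk=0 w10=1 w3=0 w6=0 w8=1 w5=0 w2=0 w1=0 w7=1
t0.Δ1 w4=0 clk=1 w10=1 w3=0 w6=0 w8=1 w5=0 w2=0 w1=0 w7=1
t0.Δ2 w4=0 clk=1 w10=1 w3=1 w6=0 w8=1 w5=0 w2=0 w1=0 w7=0
t0.Δ3 w4=1 clk=1 w10=1 w3=1 w6=0 w8=1 w5=0 w2=1 w1=0 w7=0
t1.Δ0 w4=1 clk=1 w10=1 w3=1 w6=0 w8=1 w5=0 w2=1 w1=0 w7=0
t1.Δ1 w4=1 clk=0 w10=1 w3=1 w6=0 w8=1 w5=0 w2=1 w1=0 w7=0
t2.Δ0 w4=1 clk=0 w10=1 w3=1 w6=0 w8=1 w5=0 w2=1 w1=0 w7=0
t2.Δ1 w4=1 clk=1 w10=1 w3=1 w6=0 w8=1 w5=0 w2=1 w1=0 w7=0
t2.Δ2 w4=1 clk=1 w10=1 w3=0 w6=0 w8=1 w5=0 w2=1 w1=0 w7=0
t2.Δ3 w4=0 clk=1 w10=1 w3=0 w6=0 w8=1 w5=0 w2=1 w1=0 w7=0
t2.Δ4 w4=0 clk=1 w10=1 w3=0 w6=0 w8=1 w5=0 w2=0 w1=0 w7=0
t3.Δ0 w4=0 clk=1 w10=1 w3=0 w6=0 w8=1 w5=0 w2=0 w1=0 w7=0
t3.Δ1 w4=0 clk=0 w10=1 w3=0 w6=0 w8=1 w5=0 w2=0 w1=0 w7=0
t4.Δ0 w4=0 clk=0 w10=1 w3=0 w6=0 w8=1 w5=0 w2=0 w1=0 w7=0
t4.Δ1 w4=0 clk=1 w10=1 w3=0 w6=0 w8=1 w5=0 w2=0 w1=0 w7=0
t4.Δ2 w4=0 clk=1 w10=1 w3=1 w6=0 w8=1 w5=0 w2=0 w1=0 w7=0
t4.Δ3 w4=1 clk=1 w10=1 w3=1 w6=0 w8=1 w5=0 w2=1 w1=0 w7=0
t5.Δ0 w4=1 clk=1 w10=1 w3=1 w6=0 w8=1 w5=0 w2=1 w1=0 w7=0
t5.Δ1 w4=1 clk=0 w10=1 w3=1 w6=0 w8=1 w5=0 w2=1 w1=0 w7=0
t6.Δ0 w4=1 clk=0 w10=1 w3=1 w6=0 w8=1 w5=0 w2=1 w1=0 w7=0
t6.Δ1 w4=1 clk=1 w10=1 w3=1 w6=0 w8=1 w5=0 w2=1 w1=0 w7=0
t6.Δ2 w4=1 clk=1 w10=1 w3=0 w6=0 w8=1 w5=0 w2=1 w1=0 w7=0
t6.Δ3 w4=0 clk=1 w10=1 w3=0 w6=0 w8=1 w5=0 w2=1 w1=0 w7=0
t6.Δ4 w4=0 clk=1 w10=1 w3=0 w6=0 w8=1 w5=0 w2=0 w1=0 w7=0
t7.Δ0 w4=0 clk=1 w10=1 w3=0 w6=0 w8=1 w5=0 w2=0 w1=0 w7=0
t7.Δ1 w4=0 clk=0 w10=1 w3=0 w6=0 w8=1 w5=0 w2=0 w1=0 w7=0
t8.Δ0 w4=0 clk=0 w10=1 w3=0 w6=0 w8=1 w5=0 w2=0 w1=0 w7=0
t8.Δ1 w4=0 clk=1 w10=1 w3=0 w6=0 w8=1 w5=0 w2=0 w1=0 w7=0
t8.Δ2 w4=0 clk=1 w10=1 w3=1 w6=0 w8=1 w5=0 w2=0 w1=0 w7=0
t8.Δ3 w4=1 clk=1 w10=1 w3=1 w6=0 w8=1 w5=0 w2=1 w1=0 w7=0
t9.Δ0 w4=1 clk=1 w10=1 w3=1 w6=0 w8=1 w5=0 w2=1 w1=0 w7=0
t9.Δ1 w4=1 clk=0 w10=1 w3=1 w6=0 w8=1 w5=0 w2=1 w1=0 w7=0
t10.Δ0 w4=1 clk=0 w10=1 w3=1 w6=0 w8=1 w5=0 w2=1 w1=0 w7=0
t10.Δ1 w4=1 clk=1 w10=1 w3=1 w6=0 w8=1 w5=0 w2=1 w1=0 w7=0
t10.Δ2 w4=1 clk=1 w10=1 w3=0 w6=0 w8=1 w5=0 w2=1 w1=0 w7=0
t10.Δ3 w4=0 clk=1 w10=1 w3=0 w6=0 w8=1 w5=0 w2=1 w1=0 w7=0
t10.Δ4 w4=0 clk=1 w10=1 w3=0 w6=0 w8=1 w5=0 w2=0 w1=0 w7=0
t11.Δ0 w4=0 clk=1 w10=1 w3=0 w6=0 w8=1 w5=0 w2=0 w1=0 w7=0
t11.Δ1 w4=0 clk=0 w10=1 w3=0 w6=0 w8=1 w5=0 w2=0 w1=0 w7=0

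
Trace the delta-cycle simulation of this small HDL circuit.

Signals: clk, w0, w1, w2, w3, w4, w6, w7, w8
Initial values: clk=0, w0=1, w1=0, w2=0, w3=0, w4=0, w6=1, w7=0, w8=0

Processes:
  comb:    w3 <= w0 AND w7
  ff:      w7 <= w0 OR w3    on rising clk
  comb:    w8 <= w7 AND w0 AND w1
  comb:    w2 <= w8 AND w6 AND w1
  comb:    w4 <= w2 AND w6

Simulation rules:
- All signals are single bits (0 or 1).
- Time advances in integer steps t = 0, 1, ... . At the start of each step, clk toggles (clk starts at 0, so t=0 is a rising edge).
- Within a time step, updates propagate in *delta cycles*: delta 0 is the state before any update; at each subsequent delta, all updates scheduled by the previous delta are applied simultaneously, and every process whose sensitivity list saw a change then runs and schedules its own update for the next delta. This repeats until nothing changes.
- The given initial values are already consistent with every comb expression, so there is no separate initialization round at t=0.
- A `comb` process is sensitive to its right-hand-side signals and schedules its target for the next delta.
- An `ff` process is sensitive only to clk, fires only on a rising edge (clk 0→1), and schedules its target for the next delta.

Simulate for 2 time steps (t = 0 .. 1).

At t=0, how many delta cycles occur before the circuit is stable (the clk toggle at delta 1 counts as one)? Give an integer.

[bits: w6,w7,w8,w3,w4,w2,w1,clk,w0]
t=0: Δ0=100000001 Δ1=100000011 Δ2=110000011 Δ3=110100011 | 3Δ
t=1: Δ0=110100011 Δ1=110100001 | 1Δ

3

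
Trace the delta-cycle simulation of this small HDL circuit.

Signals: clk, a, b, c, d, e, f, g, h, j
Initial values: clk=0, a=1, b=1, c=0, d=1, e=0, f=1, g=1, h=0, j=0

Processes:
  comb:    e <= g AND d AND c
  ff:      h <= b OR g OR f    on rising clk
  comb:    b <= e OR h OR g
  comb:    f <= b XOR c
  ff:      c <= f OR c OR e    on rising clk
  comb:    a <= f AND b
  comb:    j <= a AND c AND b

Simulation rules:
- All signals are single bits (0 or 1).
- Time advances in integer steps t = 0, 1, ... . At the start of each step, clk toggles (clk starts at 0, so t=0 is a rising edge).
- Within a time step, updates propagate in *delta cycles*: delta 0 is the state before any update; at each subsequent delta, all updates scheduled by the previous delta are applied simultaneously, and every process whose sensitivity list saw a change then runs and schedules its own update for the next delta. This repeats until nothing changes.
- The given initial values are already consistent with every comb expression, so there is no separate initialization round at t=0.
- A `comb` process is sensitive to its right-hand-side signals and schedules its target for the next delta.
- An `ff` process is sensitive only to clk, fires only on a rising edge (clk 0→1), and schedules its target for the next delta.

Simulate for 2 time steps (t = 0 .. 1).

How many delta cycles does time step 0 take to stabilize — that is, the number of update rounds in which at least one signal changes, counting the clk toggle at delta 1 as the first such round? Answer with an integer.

5

t=0 Δ0: f=1 h=0 g=1 j=0 e=0 clk=0 d=1 b=1 c=0 a=1
  Δ1: clk:0→1
  Δ2: h:0→1, c:0→1
  Δ3: f:1→0, j:0→1, e:0→1
  Δ4: a:1→0
  Δ5: j:1→0
  (5Δ to stable)
t=1 Δ0: f=0 h=1 g=1 j=0 e=1 clk=1 d=1 b=1 c=1 a=0
  Δ1: clk:1→0
  (1Δ to stable)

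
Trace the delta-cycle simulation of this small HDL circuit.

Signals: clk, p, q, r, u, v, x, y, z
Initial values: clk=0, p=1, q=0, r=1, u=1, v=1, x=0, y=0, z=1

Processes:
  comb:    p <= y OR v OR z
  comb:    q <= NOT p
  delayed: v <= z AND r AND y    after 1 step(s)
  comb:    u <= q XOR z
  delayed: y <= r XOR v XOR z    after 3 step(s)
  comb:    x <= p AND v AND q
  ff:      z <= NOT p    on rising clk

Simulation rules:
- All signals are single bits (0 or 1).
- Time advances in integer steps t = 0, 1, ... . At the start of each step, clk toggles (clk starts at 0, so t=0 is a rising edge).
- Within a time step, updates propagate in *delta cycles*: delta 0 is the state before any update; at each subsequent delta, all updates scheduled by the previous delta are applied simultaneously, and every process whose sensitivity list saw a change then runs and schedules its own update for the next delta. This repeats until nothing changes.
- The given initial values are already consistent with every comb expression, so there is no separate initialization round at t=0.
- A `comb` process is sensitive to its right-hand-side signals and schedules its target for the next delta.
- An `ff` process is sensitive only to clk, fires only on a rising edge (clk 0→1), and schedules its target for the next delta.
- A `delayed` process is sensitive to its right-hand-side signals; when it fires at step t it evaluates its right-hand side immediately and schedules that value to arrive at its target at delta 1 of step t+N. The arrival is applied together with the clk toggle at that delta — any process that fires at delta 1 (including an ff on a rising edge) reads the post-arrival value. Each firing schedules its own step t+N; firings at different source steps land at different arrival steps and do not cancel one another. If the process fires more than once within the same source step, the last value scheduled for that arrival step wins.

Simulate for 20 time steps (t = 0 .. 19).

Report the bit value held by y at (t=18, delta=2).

0

t=0 Δ0: p=1 v=1 u=1 x=0 q=0 clk=0 z=1 y=0 r=1
  Δ1: clk:0→1
  Δ2: z:1→0
  Δ3: u:1→0
  (3Δ to stable)
t=1 Δ0: p=1 v=1 u=0 x=0 q=0 clk=1 z=0 y=0 r=1
  Δ1: v:1→0, clk:1→0
  Δ2: p:1→0
  Δ3: q:0→1
  Δ4: u:0→1
  (4Δ to stable)
t=2 Δ0: p=0 v=0 u=1 x=0 q=1 clk=0 z=0 y=0 r=1
  Δ1: clk:0→1
  Δ2: z:0→1
  Δ3: p:0→1, u:1→0
  Δ4: q:1→0
  Δ5: u:0→1
  (5Δ to stable)
t=3 Δ0: p=1 v=0 u=1 x=0 q=0 clk=1 z=1 y=0 r=1
  Δ1: clk:1→0
  (1Δ to stable)
t=4 Δ0: p=1 v=0 u=1 x=0 q=0 clk=0 z=1 y=0 r=1
  Δ1: clk:0→1, y:0→1
  Δ2: z:1→0
  Δ3: u:1→0
  (3Δ to stable)
t=5 Δ0: p=1 v=0 u=0 x=0 q=0 clk=1 z=0 y=1 r=1
  Δ1: clk:1→0, y:1→0
  Δ2: p:1→0
  Δ3: q:0→1
  Δ4: u:0→1
  (4Δ to stable)
t=6 Δ0: p=0 v=0 u=1 x=0 q=1 clk=0 z=0 y=0 r=1
  Δ1: clk:0→1
  Δ2: z:0→1
  Δ3: p:0→1, u:1→0
  Δ4: q:1→0
  Δ5: u:0→1
  (5Δ to stable)
t=7 Δ0: p=1 v=0 u=1 x=0 q=0 clk=1 z=1 y=0 r=1
  Δ1: clk:1→0, y:0→1
  (1Δ to stable)
t=8 Δ0: p=1 v=0 u=1 x=0 q=0 clk=0 z=1 y=1 r=1
  Δ1: v:0→1, clk:0→1
  Δ2: z:1→0
  Δ3: u:1→0
  (3Δ to stable)
t=9 Δ0: p=1 v=1 u=0 x=0 q=0 clk=1 z=0 y=1 r=1
  Δ1: v:1→0, clk:1→0, y:1→0
  Δ2: p:1→0
  Δ3: q:0→1
  Δ4: u:0→1
  (4Δ to stable)
t=10 Δ0: p=0 v=0 u=1 x=0 q=1 clk=0 z=0 y=0 r=1
  Δ1: clk:0→1
  Δ2: z:0→1
  Δ3: p:0→1, u:1→0
  Δ4: q:1→0
  Δ5: u:0→1
  (5Δ to stable)
t=11 Δ0: p=1 v=0 u=1 x=0 q=0 clk=1 z=1 y=0 r=1
  Δ1: clk:1→0
  (1Δ to stable)
t=12 Δ0: p=1 v=0 u=1 x=0 q=0 clk=0 z=1 y=0 r=1
  Δ1: clk:0→1, y:0→1
  Δ2: z:1→0
  Δ3: u:1→0
  (3Δ to stable)
t=13 Δ0: p=1 v=0 u=0 x=0 q=0 clk=1 z=0 y=1 r=1
  Δ1: clk:1→0, y:1→0
  Δ2: p:1→0
  Δ3: q:0→1
  Δ4: u:0→1
  (4Δ to stable)
t=14 Δ0: p=0 v=0 u=1 x=0 q=1 clk=0 z=0 y=0 r=1
  Δ1: clk:0→1
  Δ2: z:0→1
  Δ3: p:0→1, u:1→0
  Δ4: q:1→0
  Δ5: u:0→1
  (5Δ to stable)
t=15 Δ0: p=1 v=0 u=1 x=0 q=0 clk=1 z=1 y=0 r=1
  Δ1: clk:1→0, y:0→1
  (1Δ to stable)
t=16 Δ0: p=1 v=0 u=1 x=0 q=0 clk=0 z=1 y=1 r=1
  Δ1: v:0→1, clk:0→1
  Δ2: z:1→0
  Δ3: u:1→0
  (3Δ to stable)
t=17 Δ0: p=1 v=1 u=0 x=0 q=0 clk=1 z=0 y=1 r=1
  Δ1: v:1→0, clk:1→0, y:1→0
  Δ2: p:1→0
  Δ3: q:0→1
  Δ4: u:0→1
  (4Δ to stable)
t=18 Δ0: p=0 v=0 u=1 x=0 q=1 clk=0 z=0 y=0 r=1
  Δ1: clk:0→1
  Δ2: z:0→1
  Δ3: p:0→1, u:1→0
  Δ4: q:1→0
  Δ5: u:0→1
  (5Δ to stable)
t=19 Δ0: p=1 v=0 u=1 x=0 q=0 clk=1 z=1 y=0 r=1
  Δ1: clk:1→0
  (1Δ to stable)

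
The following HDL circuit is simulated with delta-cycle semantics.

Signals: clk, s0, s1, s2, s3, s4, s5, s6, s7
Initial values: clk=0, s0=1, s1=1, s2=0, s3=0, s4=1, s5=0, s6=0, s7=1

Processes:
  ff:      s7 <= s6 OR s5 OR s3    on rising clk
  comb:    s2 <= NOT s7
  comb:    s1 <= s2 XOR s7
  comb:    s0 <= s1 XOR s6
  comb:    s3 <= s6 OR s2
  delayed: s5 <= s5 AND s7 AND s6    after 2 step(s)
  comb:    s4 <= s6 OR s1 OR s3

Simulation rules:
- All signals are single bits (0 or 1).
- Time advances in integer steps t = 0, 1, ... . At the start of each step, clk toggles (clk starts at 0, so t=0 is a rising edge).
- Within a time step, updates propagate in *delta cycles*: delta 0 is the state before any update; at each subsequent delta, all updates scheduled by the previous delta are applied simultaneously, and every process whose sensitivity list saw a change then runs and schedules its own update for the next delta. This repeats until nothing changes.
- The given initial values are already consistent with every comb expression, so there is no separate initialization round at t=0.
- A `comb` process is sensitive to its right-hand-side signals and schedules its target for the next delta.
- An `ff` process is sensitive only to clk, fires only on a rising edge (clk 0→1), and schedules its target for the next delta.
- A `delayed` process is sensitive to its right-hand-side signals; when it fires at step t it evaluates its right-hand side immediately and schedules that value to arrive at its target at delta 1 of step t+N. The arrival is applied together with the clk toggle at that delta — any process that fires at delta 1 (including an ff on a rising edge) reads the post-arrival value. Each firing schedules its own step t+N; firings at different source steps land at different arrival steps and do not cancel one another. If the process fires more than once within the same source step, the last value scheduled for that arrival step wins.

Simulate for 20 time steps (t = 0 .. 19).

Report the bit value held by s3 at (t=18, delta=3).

[bits: s0,s4,s7,s6,s3,s2,clk,s5,s1]
t=0: Δ0=111000001 Δ1=111000101 Δ2=110000101 Δ3=110001100 Δ4=000011101 Δ5=110011101 | 5Δ
t=1: Δ0=110011101 Δ1=110011001 | 1Δ
t=2: Δ0=110011001 Δ1=110011101 Δ2=111011101 Δ3=111010100 Δ4=011000101 Δ5=111000101 | 5Δ
t=3: Δ0=111000101 Δ1=111000001 | 1Δ
t=4: Δ0=111000001 Δ1=111000101 Δ2=110000101 Δ3=110001100 Δ4=000011101 Δ5=110011101 | 5Δ
t=5: Δ0=110011101 Δ1=110011001 | 1Δ
t=6: Δ0=110011001 Δ1=110011101 Δ2=111011101 Δ3=111010100 Δ4=011000101 Δ5=111000101 | 5Δ
t=7: Δ0=111000101 Δ1=111000001 | 1Δ
t=8: Δ0=111000001 Δ1=111000101 Δ2=110000101 Δ3=110001100 Δ4=000011101 Δ5=110011101 | 5Δ
t=9: Δ0=110011101 Δ1=110011001 | 1Δ
t=10: Δ0=110011001 Δ1=110011101 Δ2=111011101 Δ3=111010100 Δ4=011000101 Δ5=111000101 | 5Δ
t=11: Δ0=111000101 Δ1=111000001 | 1Δ
t=12: Δ0=111000001 Δ1=111000101 Δ2=110000101 Δ3=110001100 Δ4=000011101 Δ5=110011101 | 5Δ
t=13: Δ0=110011101 Δ1=110011001 | 1Δ
t=14: Δ0=110011001 Δ1=110011101 Δ2=111011101 Δ3=111010100 Δ4=011000101 Δ5=111000101 | 5Δ
t=15: Δ0=111000101 Δ1=111000001 | 1Δ
t=16: Δ0=111000001 Δ1=111000101 Δ2=110000101 Δ3=110001100 Δ4=000011101 Δ5=110011101 | 5Δ
t=17: Δ0=110011101 Δ1=110011001 | 1Δ
t=18: Δ0=110011001 Δ1=110011101 Δ2=111011101 Δ3=111010100 Δ4=011000101 Δ5=111000101 | 5Δ
t=19: Δ0=111000101 Δ1=111000001 | 1Δ

1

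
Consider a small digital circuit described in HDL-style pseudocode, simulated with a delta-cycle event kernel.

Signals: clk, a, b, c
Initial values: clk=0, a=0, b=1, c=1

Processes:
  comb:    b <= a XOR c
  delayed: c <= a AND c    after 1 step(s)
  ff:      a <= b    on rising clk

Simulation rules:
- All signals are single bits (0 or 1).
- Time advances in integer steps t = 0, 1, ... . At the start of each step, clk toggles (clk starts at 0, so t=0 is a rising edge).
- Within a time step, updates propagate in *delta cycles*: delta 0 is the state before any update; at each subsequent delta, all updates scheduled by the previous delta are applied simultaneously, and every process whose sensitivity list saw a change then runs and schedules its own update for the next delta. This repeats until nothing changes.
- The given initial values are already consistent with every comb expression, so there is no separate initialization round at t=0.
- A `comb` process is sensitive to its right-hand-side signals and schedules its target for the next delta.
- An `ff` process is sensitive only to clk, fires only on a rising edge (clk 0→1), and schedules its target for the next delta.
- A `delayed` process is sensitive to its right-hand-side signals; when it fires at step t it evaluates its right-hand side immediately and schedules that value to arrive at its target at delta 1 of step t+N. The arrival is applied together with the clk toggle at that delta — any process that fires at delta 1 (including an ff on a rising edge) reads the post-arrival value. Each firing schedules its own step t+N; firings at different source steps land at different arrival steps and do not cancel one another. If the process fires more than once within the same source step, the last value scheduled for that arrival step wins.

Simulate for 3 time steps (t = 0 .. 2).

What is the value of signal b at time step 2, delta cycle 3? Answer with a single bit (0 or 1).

1

t=0 Δ0: a=0 c=1 b=1 clk=0
  Δ1: clk:0→1
  Δ2: a:0→1
  Δ3: b:1→0
  (3Δ to stable)
t=1 Δ0: a=1 c=1 b=0 clk=1
  Δ1: clk:1→0
  (1Δ to stable)
t=2 Δ0: a=1 c=1 b=0 clk=0
  Δ1: clk:0→1
  Δ2: a:1→0
  Δ3: b:0→1
  (3Δ to stable)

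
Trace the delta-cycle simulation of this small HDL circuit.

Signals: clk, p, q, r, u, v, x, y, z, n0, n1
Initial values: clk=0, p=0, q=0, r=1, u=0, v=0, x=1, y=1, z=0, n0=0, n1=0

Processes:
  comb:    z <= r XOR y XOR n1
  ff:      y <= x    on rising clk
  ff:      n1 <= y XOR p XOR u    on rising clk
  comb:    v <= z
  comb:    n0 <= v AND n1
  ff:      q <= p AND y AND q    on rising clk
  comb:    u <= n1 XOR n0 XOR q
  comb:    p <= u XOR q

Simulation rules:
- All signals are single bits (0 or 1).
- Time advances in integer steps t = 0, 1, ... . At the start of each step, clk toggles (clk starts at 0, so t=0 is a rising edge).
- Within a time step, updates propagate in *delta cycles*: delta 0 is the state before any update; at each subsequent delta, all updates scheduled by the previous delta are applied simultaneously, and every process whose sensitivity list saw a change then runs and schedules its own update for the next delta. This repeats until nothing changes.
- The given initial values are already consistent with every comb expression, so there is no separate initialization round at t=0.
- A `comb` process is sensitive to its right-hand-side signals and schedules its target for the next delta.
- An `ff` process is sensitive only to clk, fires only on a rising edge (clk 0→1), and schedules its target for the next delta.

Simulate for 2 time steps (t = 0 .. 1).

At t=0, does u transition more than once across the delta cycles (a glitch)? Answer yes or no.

[bits: v,r,x,q,z,y,n0,p,clk,n1,u]
t=0: Δ0=01100100000 Δ1=01100100100 Δ2=01100100110 Δ3=01101100111 Δ4=11101101111 Δ5=11101111111 Δ6=11101111110 Δ7=11101110110 | 7Δ
t=1: Δ0=11101110110 Δ1=11101110010 | 1Δ

yes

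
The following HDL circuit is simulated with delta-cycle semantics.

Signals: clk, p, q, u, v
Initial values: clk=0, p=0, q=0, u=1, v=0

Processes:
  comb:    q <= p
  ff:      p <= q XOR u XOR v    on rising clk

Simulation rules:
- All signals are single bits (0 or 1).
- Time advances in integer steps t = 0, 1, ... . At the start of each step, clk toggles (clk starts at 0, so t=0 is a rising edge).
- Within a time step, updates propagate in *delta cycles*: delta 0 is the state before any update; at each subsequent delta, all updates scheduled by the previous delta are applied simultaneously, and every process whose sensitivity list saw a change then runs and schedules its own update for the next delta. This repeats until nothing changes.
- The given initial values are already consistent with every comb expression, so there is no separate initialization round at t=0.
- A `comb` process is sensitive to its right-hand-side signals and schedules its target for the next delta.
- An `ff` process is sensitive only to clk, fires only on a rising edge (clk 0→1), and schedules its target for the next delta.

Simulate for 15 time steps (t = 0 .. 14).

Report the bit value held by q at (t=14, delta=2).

t0.Δ0 q=0 clk=0 p=0 v=0 u=1
t0.Δ1 q=0 clk=1 p=0 v=0 u=1
t0.Δ2 q=0 clk=1 p=1 v=0 u=1
t0.Δ3 q=1 clk=1 p=1 v=0 u=1
t1.Δ0 q=1 clk=1 p=1 v=0 u=1
t1.Δ1 q=1 clk=0 p=1 v=0 u=1
t2.Δ0 q=1 clk=0 p=1 v=0 u=1
t2.Δ1 q=1 clk=1 p=1 v=0 u=1
t2.Δ2 q=1 clk=1 p=0 v=0 u=1
t2.Δ3 q=0 clk=1 p=0 v=0 u=1
t3.Δ0 q=0 clk=1 p=0 v=0 u=1
t3.Δ1 q=0 clk=0 p=0 v=0 u=1
t4.Δ0 q=0 clk=0 p=0 v=0 u=1
t4.Δ1 q=0 clk=1 p=0 v=0 u=1
t4.Δ2 q=0 clk=1 p=1 v=0 u=1
t4.Δ3 q=1 clk=1 p=1 v=0 u=1
t5.Δ0 q=1 clk=1 p=1 v=0 u=1
t5.Δ1 q=1 clk=0 p=1 v=0 u=1
t6.Δ0 q=1 clk=0 p=1 v=0 u=1
t6.Δ1 q=1 clk=1 p=1 v=0 u=1
t6.Δ2 q=1 clk=1 p=0 v=0 u=1
t6.Δ3 q=0 clk=1 p=0 v=0 u=1
t7.Δ0 q=0 clk=1 p=0 v=0 u=1
t7.Δ1 q=0 clk=0 p=0 v=0 u=1
t8.Δ0 q=0 clk=0 p=0 v=0 u=1
t8.Δ1 q=0 clk=1 p=0 v=0 u=1
t8.Δ2 q=0 clk=1 p=1 v=0 u=1
t8.Δ3 q=1 clk=1 p=1 v=0 u=1
t9.Δ0 q=1 clk=1 p=1 v=0 u=1
t9.Δ1 q=1 clk=0 p=1 v=0 u=1
t10.Δ0 q=1 clk=0 p=1 v=0 u=1
t10.Δ1 q=1 clk=1 p=1 v=0 u=1
t10.Δ2 q=1 clk=1 p=0 v=0 u=1
t10.Δ3 q=0 clk=1 p=0 v=0 u=1
t11.Δ0 q=0 clk=1 p=0 v=0 u=1
t11.Δ1 q=0 clk=0 p=0 v=0 u=1
t12.Δ0 q=0 clk=0 p=0 v=0 u=1
t12.Δ1 q=0 clk=1 p=0 v=0 u=1
t12.Δ2 q=0 clk=1 p=1 v=0 u=1
t12.Δ3 q=1 clk=1 p=1 v=0 u=1
t13.Δ0 q=1 clk=1 p=1 v=0 u=1
t13.Δ1 q=1 clk=0 p=1 v=0 u=1
t14.Δ0 q=1 clk=0 p=1 v=0 u=1
t14.Δ1 q=1 clk=1 p=1 v=0 u=1
t14.Δ2 q=1 clk=1 p=0 v=0 u=1
t14.Δ3 q=0 clk=1 p=0 v=0 u=1

1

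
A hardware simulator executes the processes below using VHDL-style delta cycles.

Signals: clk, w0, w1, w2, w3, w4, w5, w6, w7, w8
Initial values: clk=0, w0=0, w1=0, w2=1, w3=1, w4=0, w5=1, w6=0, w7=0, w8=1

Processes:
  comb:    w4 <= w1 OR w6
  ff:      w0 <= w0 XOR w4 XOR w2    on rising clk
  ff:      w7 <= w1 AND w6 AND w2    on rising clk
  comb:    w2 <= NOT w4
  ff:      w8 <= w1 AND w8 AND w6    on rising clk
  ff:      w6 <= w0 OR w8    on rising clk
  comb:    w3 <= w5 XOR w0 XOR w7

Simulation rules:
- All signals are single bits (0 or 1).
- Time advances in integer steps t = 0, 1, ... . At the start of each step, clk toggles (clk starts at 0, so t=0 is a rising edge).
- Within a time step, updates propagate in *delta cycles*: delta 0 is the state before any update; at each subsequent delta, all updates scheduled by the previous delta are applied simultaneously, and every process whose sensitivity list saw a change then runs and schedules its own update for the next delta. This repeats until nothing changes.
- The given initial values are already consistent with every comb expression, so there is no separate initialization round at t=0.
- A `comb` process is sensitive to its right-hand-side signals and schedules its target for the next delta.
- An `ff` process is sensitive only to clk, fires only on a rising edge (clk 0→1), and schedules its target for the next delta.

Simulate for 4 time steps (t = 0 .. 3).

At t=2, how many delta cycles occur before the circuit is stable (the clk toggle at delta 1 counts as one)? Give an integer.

3

[bits: w7,w2,w8,w5,w1,w3,w4,clk,w0,w6]
t=0: Δ0=0111010000 Δ1=0111010100 Δ2=0101010111 Δ3=0101001111 Δ4=0001001111 | 4Δ
t=1: Δ0=0001001111 Δ1=0001001011 | 1Δ
t=2: Δ0=0001001011 Δ1=0001001111 Δ2=0001001101 Δ3=0001011101 | 3Δ
t=3: Δ0=0001011101 Δ1=0001011001 | 1Δ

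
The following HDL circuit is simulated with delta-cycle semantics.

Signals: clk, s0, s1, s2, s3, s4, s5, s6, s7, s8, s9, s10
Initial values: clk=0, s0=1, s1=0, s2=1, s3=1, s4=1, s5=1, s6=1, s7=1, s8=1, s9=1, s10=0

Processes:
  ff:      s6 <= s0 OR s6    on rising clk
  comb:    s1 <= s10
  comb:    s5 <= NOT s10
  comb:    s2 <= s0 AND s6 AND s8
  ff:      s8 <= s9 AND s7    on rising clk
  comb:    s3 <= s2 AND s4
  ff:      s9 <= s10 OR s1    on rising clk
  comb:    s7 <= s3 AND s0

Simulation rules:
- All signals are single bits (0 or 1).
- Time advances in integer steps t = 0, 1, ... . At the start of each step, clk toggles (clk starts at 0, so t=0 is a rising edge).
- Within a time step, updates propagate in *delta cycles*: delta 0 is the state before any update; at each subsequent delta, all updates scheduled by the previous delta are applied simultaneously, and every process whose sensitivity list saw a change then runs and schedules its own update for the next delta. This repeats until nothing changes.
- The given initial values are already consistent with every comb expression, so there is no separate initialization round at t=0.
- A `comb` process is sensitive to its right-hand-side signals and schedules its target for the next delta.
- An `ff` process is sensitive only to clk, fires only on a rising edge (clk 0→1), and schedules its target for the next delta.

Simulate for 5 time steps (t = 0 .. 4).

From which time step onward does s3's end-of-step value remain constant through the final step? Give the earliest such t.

[bits: s5,s0,s2,s8,s10,s4,s1,s7,s9,s6,s3,clk]
t=0: Δ0=111101011110 Δ1=111101011111 Δ2=111101010111 | 2Δ
t=1: Δ0=111101010111 Δ1=111101010110 | 1Δ
t=2: Δ0=111101010110 Δ1=111101010111 Δ2=111001010111 Δ3=110001010111 Δ4=110001010101 Δ5=110001000101 | 5Δ
t=3: Δ0=110001000101 Δ1=110001000100 | 1Δ
t=4: Δ0=110001000100 Δ1=110001000101 | 1Δ

2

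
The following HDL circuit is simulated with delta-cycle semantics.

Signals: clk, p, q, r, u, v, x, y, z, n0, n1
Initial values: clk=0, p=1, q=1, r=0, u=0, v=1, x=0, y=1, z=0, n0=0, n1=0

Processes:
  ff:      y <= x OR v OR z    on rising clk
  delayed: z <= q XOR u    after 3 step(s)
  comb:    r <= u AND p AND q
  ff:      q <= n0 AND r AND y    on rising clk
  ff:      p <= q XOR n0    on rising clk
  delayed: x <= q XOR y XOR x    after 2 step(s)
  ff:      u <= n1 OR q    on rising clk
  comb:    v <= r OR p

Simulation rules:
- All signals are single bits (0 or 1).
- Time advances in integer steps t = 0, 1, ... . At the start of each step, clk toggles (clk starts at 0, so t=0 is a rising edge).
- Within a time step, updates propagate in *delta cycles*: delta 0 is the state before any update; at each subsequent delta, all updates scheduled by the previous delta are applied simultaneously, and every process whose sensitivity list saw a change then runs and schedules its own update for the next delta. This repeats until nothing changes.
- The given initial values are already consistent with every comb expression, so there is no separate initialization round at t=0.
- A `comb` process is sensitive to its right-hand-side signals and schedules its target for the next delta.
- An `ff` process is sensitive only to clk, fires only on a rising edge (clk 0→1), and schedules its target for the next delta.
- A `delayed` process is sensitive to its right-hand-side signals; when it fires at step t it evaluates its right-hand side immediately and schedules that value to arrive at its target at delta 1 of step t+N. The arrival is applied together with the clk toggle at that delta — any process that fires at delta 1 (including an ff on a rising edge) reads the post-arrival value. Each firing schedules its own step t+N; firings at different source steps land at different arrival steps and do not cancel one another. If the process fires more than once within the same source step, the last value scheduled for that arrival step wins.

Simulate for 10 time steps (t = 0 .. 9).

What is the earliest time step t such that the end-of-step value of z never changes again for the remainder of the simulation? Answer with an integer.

5

t=0 Δ0: n0=0 u=0 y=1 p=1 r=0 x=0 v=1 z=0 clk=0 n1=0 q=1
  Δ1: clk:0→1
  Δ2: u:0→1, q:1→0
  (2Δ to stable)
t=1 Δ0: n0=0 u=1 y=1 p=1 r=0 x=0 v=1 z=0 clk=1 n1=0 q=0
  Δ1: clk:1→0
  (1Δ to stable)
t=2 Δ0: n0=0 u=1 y=1 p=1 r=0 x=0 v=1 z=0 clk=0 n1=0 q=0
  Δ1: x:0→1, clk:0→1
  Δ2: u:1→0, p:1→0
  Δ3: v:1→0
  (3Δ to stable)
t=3 Δ0: n0=0 u=0 y=1 p=0 r=0 x=1 v=0 z=0 clk=1 n1=0 q=0
  Δ1: z:0→1, clk:1→0
  (1Δ to stable)
t=4 Δ0: n0=0 u=0 y=1 p=0 r=0 x=1 v=0 z=1 clk=0 n1=0 q=0
  Δ1: x:1→0, clk:0→1
  (1Δ to stable)
t=5 Δ0: n0=0 u=0 y=1 p=0 r=0 x=0 v=0 z=1 clk=1 n1=0 q=0
  Δ1: z:1→0, clk:1→0
  (1Δ to stable)
t=6 Δ0: n0=0 u=0 y=1 p=0 r=0 x=0 v=0 z=0 clk=0 n1=0 q=0
  Δ1: x:0→1, clk:0→1
  (1Δ to stable)
t=7 Δ0: n0=0 u=0 y=1 p=0 r=0 x=1 v=0 z=0 clk=1 n1=0 q=0
  Δ1: clk:1→0
  (1Δ to stable)
t=8 Δ0: n0=0 u=0 y=1 p=0 r=0 x=1 v=0 z=0 clk=0 n1=0 q=0
  Δ1: x:1→0, clk:0→1
  Δ2: y:1→0
  (2Δ to stable)
t=9 Δ0: n0=0 u=0 y=0 p=0 r=0 x=0 v=0 z=0 clk=1 n1=0 q=0
  Δ1: clk:1→0
  (1Δ to stable)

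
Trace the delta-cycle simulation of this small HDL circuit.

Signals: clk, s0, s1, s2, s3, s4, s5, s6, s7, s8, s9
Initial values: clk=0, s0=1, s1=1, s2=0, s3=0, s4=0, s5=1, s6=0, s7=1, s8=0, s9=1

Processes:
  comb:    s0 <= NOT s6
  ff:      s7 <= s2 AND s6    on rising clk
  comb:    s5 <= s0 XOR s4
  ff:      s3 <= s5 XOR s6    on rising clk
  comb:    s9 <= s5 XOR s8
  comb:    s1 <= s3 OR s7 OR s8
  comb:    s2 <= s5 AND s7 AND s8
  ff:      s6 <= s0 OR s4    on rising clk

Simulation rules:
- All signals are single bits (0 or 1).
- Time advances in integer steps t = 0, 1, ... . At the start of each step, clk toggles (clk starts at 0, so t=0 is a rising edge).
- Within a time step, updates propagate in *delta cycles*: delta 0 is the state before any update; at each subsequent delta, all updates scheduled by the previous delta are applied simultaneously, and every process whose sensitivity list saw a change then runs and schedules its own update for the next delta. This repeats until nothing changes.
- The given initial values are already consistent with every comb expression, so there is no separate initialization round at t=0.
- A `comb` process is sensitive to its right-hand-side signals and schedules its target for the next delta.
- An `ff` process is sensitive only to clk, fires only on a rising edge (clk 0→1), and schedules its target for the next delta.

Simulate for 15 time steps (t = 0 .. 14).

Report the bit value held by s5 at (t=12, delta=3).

[bits: s8,s3,s0,s5,s1,s4,s7,s6,clk,s2,s9]
t=0: Δ0=00111010001 Δ1=00111010101 Δ2=01111001101 Δ3=01011001101 Δ4=01001001101 Δ5=01001001100 | 5Δ
t=1: Δ0=01001001100 Δ1=01001001000 | 1Δ
t=2: Δ0=01001001000 Δ1=01001001100 Δ2=01001000100 Δ3=01101000100 Δ4=01111000100 Δ5=01111000101 | 5Δ
t=3: Δ0=01111000101 Δ1=01111000001 | 1Δ
t=4: Δ0=01111000001 Δ1=01111000101 Δ2=01111001101 Δ3=01011001101 Δ4=01001001101 Δ5=01001001100 | 5Δ
t=5: Δ0=01001001100 Δ1=01001001000 | 1Δ
t=6: Δ0=01001001000 Δ1=01001001100 Δ2=01001000100 Δ3=01101000100 Δ4=01111000100 Δ5=01111000101 | 5Δ
t=7: Δ0=01111000101 Δ1=01111000001 | 1Δ
t=8: Δ0=01111000001 Δ1=01111000101 Δ2=01111001101 Δ3=01011001101 Δ4=01001001101 Δ5=01001001100 | 5Δ
t=9: Δ0=01001001100 Δ1=01001001000 | 1Δ
t=10: Δ0=01001001000 Δ1=01001001100 Δ2=01001000100 Δ3=01101000100 Δ4=01111000100 Δ5=01111000101 | 5Δ
t=11: Δ0=01111000101 Δ1=01111000001 | 1Δ
t=12: Δ0=01111000001 Δ1=01111000101 Δ2=01111001101 Δ3=01011001101 Δ4=01001001101 Δ5=01001001100 | 5Δ
t=13: Δ0=01001001100 Δ1=01001001000 | 1Δ
t=14: Δ0=01001001000 Δ1=01001001100 Δ2=01001000100 Δ3=01101000100 Δ4=01111000100 Δ5=01111000101 | 5Δ

1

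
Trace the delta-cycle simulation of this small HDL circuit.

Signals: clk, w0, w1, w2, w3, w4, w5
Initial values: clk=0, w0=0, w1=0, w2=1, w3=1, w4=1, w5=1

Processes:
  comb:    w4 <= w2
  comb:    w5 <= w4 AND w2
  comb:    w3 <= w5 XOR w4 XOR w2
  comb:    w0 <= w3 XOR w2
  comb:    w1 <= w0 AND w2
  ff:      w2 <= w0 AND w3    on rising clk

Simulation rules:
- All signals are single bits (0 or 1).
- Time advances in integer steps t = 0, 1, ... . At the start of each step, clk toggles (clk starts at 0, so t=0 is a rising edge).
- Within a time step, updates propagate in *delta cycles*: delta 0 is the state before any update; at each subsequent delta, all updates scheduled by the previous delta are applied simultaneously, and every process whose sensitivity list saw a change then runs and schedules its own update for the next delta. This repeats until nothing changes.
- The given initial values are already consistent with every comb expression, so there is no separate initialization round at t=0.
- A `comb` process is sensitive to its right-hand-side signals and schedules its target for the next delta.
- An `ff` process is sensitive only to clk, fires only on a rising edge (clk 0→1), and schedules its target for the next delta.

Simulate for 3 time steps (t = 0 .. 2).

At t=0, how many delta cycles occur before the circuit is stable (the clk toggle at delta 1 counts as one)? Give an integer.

t=0 Δ0: w4=1 w2=1 w3=1 w1=0 w5=1 w0=0 clk=0
  Δ1: clk:0→1
  Δ2: w2:1→0
  Δ3: w4:1→0, w3:1→0, w5:1→0, w0:0→1
  Δ4: w0:1→0
  (4Δ to stable)
t=1 Δ0: w4=0 w2=0 w3=0 w1=0 w5=0 w0=0 clk=1
  Δ1: clk:1→0
  (1Δ to stable)
t=2 Δ0: w4=0 w2=0 w3=0 w1=0 w5=0 w0=0 clk=0
  Δ1: clk:0→1
  (1Δ to stable)

4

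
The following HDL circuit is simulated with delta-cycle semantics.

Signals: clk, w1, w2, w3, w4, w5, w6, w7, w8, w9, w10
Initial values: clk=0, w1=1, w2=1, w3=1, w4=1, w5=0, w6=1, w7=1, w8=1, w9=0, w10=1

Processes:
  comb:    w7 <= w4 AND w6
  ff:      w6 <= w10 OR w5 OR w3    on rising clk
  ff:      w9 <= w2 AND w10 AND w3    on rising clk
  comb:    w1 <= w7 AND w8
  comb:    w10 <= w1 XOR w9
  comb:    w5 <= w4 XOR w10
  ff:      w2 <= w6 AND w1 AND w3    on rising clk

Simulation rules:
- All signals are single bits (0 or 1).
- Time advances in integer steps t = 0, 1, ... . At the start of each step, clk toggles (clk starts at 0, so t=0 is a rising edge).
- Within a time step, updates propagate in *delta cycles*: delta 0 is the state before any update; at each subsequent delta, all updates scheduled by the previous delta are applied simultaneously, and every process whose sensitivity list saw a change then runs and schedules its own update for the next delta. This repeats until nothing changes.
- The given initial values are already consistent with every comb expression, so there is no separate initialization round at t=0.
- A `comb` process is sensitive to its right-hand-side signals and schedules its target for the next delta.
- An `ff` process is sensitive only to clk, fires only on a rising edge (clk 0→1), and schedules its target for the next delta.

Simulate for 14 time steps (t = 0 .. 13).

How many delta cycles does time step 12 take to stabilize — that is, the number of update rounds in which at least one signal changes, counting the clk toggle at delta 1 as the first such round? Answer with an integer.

4

t=0 Δ0: w3=1 w1=1 clk=0 w4=1 w9=0 w5=0 w10=1 w6=1 w7=1 w2=1 w8=1
  Δ1: clk:0→1
  Δ2: w9:0→1
  Δ3: w10:1→0
  Δ4: w5:0→1
  (4Δ to stable)
t=1 Δ0: w3=1 w1=1 clk=1 w4=1 w9=1 w5=1 w10=0 w6=1 w7=1 w2=1 w8=1
  Δ1: clk:1→0
  (1Δ to stable)
t=2 Δ0: w3=1 w1=1 clk=0 w4=1 w9=1 w5=1 w10=0 w6=1 w7=1 w2=1 w8=1
  Δ1: clk:0→1
  Δ2: w9:1→0
  Δ3: w10:0→1
  Δ4: w5:1→0
  (4Δ to stable)
t=3 Δ0: w3=1 w1=1 clk=1 w4=1 w9=0 w5=0 w10=1 w6=1 w7=1 w2=1 w8=1
  Δ1: clk:1→0
  (1Δ to stable)
t=4 Δ0: w3=1 w1=1 clk=0 w4=1 w9=0 w5=0 w10=1 w6=1 w7=1 w2=1 w8=1
  Δ1: clk:0→1
  Δ2: w9:0→1
  Δ3: w10:1→0
  Δ4: w5:0→1
  (4Δ to stable)
t=5 Δ0: w3=1 w1=1 clk=1 w4=1 w9=1 w5=1 w10=0 w6=1 w7=1 w2=1 w8=1
  Δ1: clk:1→0
  (1Δ to stable)
t=6 Δ0: w3=1 w1=1 clk=0 w4=1 w9=1 w5=1 w10=0 w6=1 w7=1 w2=1 w8=1
  Δ1: clk:0→1
  Δ2: w9:1→0
  Δ3: w10:0→1
  Δ4: w5:1→0
  (4Δ to stable)
t=7 Δ0: w3=1 w1=1 clk=1 w4=1 w9=0 w5=0 w10=1 w6=1 w7=1 w2=1 w8=1
  Δ1: clk:1→0
  (1Δ to stable)
t=8 Δ0: w3=1 w1=1 clk=0 w4=1 w9=0 w5=0 w10=1 w6=1 w7=1 w2=1 w8=1
  Δ1: clk:0→1
  Δ2: w9:0→1
  Δ3: w10:1→0
  Δ4: w5:0→1
  (4Δ to stable)
t=9 Δ0: w3=1 w1=1 clk=1 w4=1 w9=1 w5=1 w10=0 w6=1 w7=1 w2=1 w8=1
  Δ1: clk:1→0
  (1Δ to stable)
t=10 Δ0: w3=1 w1=1 clk=0 w4=1 w9=1 w5=1 w10=0 w6=1 w7=1 w2=1 w8=1
  Δ1: clk:0→1
  Δ2: w9:1→0
  Δ3: w10:0→1
  Δ4: w5:1→0
  (4Δ to stable)
t=11 Δ0: w3=1 w1=1 clk=1 w4=1 w9=0 w5=0 w10=1 w6=1 w7=1 w2=1 w8=1
  Δ1: clk:1→0
  (1Δ to stable)
t=12 Δ0: w3=1 w1=1 clk=0 w4=1 w9=0 w5=0 w10=1 w6=1 w7=1 w2=1 w8=1
  Δ1: clk:0→1
  Δ2: w9:0→1
  Δ3: w10:1→0
  Δ4: w5:0→1
  (4Δ to stable)
t=13 Δ0: w3=1 w1=1 clk=1 w4=1 w9=1 w5=1 w10=0 w6=1 w7=1 w2=1 w8=1
  Δ1: clk:1→0
  (1Δ to stable)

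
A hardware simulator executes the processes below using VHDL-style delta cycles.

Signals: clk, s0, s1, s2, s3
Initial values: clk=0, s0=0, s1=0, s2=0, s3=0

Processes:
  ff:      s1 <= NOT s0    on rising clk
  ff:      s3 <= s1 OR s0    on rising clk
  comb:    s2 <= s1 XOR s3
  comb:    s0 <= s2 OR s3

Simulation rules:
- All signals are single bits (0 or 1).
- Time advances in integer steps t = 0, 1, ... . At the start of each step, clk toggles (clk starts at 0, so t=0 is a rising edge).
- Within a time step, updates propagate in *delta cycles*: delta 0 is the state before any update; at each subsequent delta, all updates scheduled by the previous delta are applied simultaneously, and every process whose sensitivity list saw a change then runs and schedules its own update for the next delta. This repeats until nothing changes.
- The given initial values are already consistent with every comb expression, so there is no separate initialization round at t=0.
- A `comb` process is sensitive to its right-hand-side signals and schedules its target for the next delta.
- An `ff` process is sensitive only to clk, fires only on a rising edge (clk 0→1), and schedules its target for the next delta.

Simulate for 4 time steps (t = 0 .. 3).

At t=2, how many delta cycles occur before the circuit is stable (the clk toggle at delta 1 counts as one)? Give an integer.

2

t=0 Δ0: clk=0 s0=0 s2=0 s3=0 s1=0
  Δ1: clk:0→1
  Δ2: s1:0→1
  Δ3: s2:0→1
  Δ4: s0:0→1
  (4Δ to stable)
t=1 Δ0: clk=1 s0=1 s2=1 s3=0 s1=1
  Δ1: clk:1→0
  (1Δ to stable)
t=2 Δ0: clk=0 s0=1 s2=1 s3=0 s1=1
  Δ1: clk:0→1
  Δ2: s3:0→1, s1:1→0
  (2Δ to stable)
t=3 Δ0: clk=1 s0=1 s2=1 s3=1 s1=0
  Δ1: clk:1→0
  (1Δ to stable)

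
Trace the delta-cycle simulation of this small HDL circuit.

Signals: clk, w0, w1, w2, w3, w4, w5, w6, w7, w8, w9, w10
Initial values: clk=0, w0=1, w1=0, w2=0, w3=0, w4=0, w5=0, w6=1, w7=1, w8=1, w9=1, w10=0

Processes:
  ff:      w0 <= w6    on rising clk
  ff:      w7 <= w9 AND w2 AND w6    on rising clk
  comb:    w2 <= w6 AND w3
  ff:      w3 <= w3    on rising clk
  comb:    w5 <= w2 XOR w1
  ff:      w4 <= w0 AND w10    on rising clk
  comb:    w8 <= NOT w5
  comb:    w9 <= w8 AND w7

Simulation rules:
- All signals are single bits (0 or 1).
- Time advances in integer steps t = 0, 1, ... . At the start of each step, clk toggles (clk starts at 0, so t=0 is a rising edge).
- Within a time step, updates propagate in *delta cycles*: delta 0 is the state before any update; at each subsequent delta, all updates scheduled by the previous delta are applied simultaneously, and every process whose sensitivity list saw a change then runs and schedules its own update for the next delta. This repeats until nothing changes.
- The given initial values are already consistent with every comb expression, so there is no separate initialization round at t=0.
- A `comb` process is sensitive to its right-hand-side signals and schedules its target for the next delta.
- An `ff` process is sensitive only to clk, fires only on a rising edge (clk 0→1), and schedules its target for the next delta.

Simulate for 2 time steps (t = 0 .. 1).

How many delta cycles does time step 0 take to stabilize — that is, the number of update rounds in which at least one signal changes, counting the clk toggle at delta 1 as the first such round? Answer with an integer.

t=0 Δ0: w3=0 w0=1 w10=0 w9=1 w8=1 w2=0 w4=0 clk=0 w1=0 w5=0 w6=1 w7=1
  Δ1: clk:0→1
  Δ2: w7:1→0
  Δ3: w9:1→0
  (3Δ to stable)
t=1 Δ0: w3=0 w0=1 w10=0 w9=0 w8=1 w2=0 w4=0 clk=1 w1=0 w5=0 w6=1 w7=0
  Δ1: clk:1→0
  (1Δ to stable)

3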